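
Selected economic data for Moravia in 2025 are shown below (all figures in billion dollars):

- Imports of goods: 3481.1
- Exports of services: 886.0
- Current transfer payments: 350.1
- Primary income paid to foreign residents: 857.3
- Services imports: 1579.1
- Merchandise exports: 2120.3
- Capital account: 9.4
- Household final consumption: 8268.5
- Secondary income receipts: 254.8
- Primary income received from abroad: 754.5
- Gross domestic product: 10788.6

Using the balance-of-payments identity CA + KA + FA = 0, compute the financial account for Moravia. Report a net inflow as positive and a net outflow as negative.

2242.6

Goods balance = 2120.3 - 3481.1 = -1360.8
Services balance = 886.0 - 1579.1 = -693.1
Trade balance (goods + services) = -1360.8 + (-693.1) = -2053.9
Net primary income = 754.5 - 857.3 = -102.8
Net secondary income = 254.8 - 350.1 = -95.3
Current account = -2053.9 + (-102.8) + (-95.3) = -2252.0
Financial account = -(-2252.0 + 9.4) = 2242.6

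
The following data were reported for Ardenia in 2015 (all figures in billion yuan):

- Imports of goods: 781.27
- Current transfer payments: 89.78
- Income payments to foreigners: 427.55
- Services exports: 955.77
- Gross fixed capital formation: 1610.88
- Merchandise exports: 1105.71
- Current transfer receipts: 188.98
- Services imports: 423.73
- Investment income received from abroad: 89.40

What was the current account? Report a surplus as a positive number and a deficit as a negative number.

Goods balance = 1105.71 - 781.27 = 324.44
Services balance = 955.77 - 423.73 = 532.04
Trade balance (goods + services) = 324.44 + 532.04 = 856.48
Net primary income = 89.40 - 427.55 = -338.15
Net secondary income = 188.98 - 89.78 = 99.20
Current account = 856.48 + (-338.15) + 99.20 = 617.53

617.53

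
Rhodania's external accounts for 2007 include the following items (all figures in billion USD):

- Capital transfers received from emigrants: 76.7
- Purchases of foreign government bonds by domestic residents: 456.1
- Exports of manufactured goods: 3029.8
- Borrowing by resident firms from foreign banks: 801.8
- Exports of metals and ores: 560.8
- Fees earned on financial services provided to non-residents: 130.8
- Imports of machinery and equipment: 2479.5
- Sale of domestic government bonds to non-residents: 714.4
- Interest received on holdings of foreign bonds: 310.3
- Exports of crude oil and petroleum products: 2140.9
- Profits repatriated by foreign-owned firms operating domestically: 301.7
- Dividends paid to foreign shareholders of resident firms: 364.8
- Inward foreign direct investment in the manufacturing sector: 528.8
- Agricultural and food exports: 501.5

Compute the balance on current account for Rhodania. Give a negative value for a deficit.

3528.1

Goods: 2140.9 + 560.8 + 3029.8 + 501.5 - 2479.5 = 3753.5
Services: 130.8
Primary income: 310.3 - 364.8 - 301.7 = -356.2
Current account = 3753.5 + 130.8 + (-356.2) = 3528.1
(Excluded from the current account — capital account: capital transfers received from emigrants 76.7; financial account: purchases of foreign government bonds by domestic residents 456.1, borrowing by resident firms from foreign banks 801.8, sale of domestic government bonds to non-residents 714.4, inward foreign direct investment in the manufacturing sector 528.8.)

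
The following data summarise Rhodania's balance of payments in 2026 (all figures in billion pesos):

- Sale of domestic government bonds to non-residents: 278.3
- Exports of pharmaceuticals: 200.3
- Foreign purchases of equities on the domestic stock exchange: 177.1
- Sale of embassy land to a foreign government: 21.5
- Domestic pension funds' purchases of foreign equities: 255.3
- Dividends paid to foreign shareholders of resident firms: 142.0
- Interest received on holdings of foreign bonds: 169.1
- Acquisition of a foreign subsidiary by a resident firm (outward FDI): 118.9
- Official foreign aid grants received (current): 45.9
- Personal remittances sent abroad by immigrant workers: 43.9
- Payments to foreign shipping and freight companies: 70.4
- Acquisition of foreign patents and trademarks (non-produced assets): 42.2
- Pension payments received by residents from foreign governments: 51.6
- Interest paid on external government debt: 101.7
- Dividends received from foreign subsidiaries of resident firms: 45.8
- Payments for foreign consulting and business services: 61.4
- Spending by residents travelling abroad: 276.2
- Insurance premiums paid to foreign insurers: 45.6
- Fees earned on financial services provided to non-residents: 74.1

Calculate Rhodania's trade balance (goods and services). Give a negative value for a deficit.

-179.2

Goods: 200.3
Services: -276.2 - 61.4 - 45.6 - 70.4 + 74.1 = -379.5
Trade balance = 200.3 + (-379.5) = -179.2
(Excluded from the trade balance — financial account: sale of domestic government bonds to non-residents 278.3, foreign purchases of equities on the domestic stock exchange 177.1, domestic pension funds' purchases of foreign equities 255.3, acquisition of a foreign subsidiary by a resident firm (outward FDI) 118.9; capital account: sale of embassy land to a foreign government 21.5, acquisition of foreign patents and trademarks (non-produced assets) 42.2; primary income: dividends paid to foreign shareholders of resident firms 142.0, interest received on holdings of foreign bonds 169.1, interest paid on external government debt 101.7, dividends received from foreign subsidiaries of resident firms 45.8; secondary income: official foreign aid grants received (current) 45.9, personal remittances sent abroad by immigrant workers 43.9, pension payments received by residents from foreign governments 51.6.)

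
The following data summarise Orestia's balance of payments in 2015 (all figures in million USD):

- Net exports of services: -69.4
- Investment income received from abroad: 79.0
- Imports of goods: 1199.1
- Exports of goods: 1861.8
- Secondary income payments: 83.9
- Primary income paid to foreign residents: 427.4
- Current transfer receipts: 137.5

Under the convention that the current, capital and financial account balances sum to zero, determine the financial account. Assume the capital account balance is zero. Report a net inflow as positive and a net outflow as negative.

-298.5

Goods balance = 1861.8 - 1199.1 = 662.7
Services balance = -69.4
Trade balance (goods + services) = 662.7 + (-69.4) = 593.3
Net primary income = 79.0 - 427.4 = -348.4
Net secondary income = 137.5 - 83.9 = 53.6
Current account = 593.3 + (-348.4) + 53.6 = 298.5
Financial account = -(298.5) = -298.5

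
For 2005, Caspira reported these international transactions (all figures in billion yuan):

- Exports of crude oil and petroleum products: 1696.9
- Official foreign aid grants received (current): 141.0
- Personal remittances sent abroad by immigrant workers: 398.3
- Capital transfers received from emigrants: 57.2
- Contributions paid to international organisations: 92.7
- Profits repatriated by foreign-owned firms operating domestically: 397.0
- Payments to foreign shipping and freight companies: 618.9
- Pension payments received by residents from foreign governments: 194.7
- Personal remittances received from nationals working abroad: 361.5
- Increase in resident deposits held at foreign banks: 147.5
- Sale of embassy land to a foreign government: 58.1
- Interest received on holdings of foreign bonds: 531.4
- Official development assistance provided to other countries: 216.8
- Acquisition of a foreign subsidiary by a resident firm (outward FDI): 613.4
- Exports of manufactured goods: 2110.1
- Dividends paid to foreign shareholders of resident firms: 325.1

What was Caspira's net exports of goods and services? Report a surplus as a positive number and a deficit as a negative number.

3188.1

Goods: 2110.1 + 1696.9 = 3807.0
Services: -618.9
Trade balance = 3807.0 + (-618.9) = 3188.1
(Excluded from the trade balance — secondary income: official foreign aid grants received (current) 141.0, personal remittances sent abroad by immigrant workers 398.3, contributions paid to international organisations 92.7, pension payments received by residents from foreign governments 194.7, personal remittances received from nationals working abroad 361.5, official development assistance provided to other countries 216.8; capital account: capital transfers received from emigrants 57.2, sale of embassy land to a foreign government 58.1; primary income: profits repatriated by foreign-owned firms operating domestically 397.0, interest received on holdings of foreign bonds 531.4, dividends paid to foreign shareholders of resident firms 325.1; financial account: increase in resident deposits held at foreign banks 147.5, acquisition of a foreign subsidiary by a resident firm (outward FDI) 613.4.)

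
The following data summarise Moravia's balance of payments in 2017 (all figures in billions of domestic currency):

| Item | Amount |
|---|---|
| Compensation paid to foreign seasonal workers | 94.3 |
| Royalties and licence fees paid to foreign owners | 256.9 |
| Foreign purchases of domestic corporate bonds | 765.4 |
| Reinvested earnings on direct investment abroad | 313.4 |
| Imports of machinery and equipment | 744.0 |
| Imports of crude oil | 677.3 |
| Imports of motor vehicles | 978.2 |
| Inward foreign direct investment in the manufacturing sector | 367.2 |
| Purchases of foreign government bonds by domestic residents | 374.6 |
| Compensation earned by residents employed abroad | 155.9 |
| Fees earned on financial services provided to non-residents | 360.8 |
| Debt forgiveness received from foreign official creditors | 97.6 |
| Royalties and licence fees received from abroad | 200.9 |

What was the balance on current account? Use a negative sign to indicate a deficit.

Goods: -677.3 - 978.2 - 744.0 = -2399.5
Services: -256.9 + 360.8 + 200.9 = 304.8
Primary income: 155.9 - 94.3 + 313.4 = 375.0
Current account = (-2399.5) + 304.8 + 375.0 = -1719.7
(Excluded from the current account — financial account: foreign purchases of domestic corporate bonds 765.4, inward foreign direct investment in the manufacturing sector 367.2, purchases of foreign government bonds by domestic residents 374.6; capital account: debt forgiveness received from foreign official creditors 97.6.)

-1719.7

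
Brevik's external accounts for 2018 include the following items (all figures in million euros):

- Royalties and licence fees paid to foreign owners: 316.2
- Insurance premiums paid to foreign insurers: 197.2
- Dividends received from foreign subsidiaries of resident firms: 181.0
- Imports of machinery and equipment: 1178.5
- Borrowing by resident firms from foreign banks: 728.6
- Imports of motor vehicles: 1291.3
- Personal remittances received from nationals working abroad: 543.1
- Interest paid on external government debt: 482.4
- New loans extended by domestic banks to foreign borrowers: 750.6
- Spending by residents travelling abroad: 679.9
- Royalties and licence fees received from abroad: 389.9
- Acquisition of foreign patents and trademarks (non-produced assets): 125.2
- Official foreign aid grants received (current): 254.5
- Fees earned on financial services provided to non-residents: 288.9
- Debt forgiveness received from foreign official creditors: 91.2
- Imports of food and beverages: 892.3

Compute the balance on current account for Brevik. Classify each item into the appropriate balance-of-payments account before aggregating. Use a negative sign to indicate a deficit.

-3380.4

Goods: -1291.3 - 892.3 - 1178.5 = -3362.1
Services: 389.9 - 679.9 - 197.2 - 316.2 + 288.9 = -514.5
Primary income: -482.4 + 181.0 = -301.4
Secondary income: 543.1 + 254.5 = 797.6
Current account = (-3362.1) + (-514.5) + (-301.4) + 797.6 = -3380.4
(Excluded from the current account — financial account: borrowing by resident firms from foreign banks 728.6, new loans extended by domestic banks to foreign borrowers 750.6; capital account: acquisition of foreign patents and trademarks (non-produced assets) 125.2, debt forgiveness received from foreign official creditors 91.2.)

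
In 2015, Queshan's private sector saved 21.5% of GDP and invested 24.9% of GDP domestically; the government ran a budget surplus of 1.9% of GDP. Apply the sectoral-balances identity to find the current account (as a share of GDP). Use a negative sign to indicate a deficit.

By the sectoral-balances identity, CA = (S_private - I) + (T - G).
Private balance = 21.5 - 24.9 = -3.4
Government balance (T - G) = 1.9
CA = -3.4 + 1.9 = -1.5

-1.5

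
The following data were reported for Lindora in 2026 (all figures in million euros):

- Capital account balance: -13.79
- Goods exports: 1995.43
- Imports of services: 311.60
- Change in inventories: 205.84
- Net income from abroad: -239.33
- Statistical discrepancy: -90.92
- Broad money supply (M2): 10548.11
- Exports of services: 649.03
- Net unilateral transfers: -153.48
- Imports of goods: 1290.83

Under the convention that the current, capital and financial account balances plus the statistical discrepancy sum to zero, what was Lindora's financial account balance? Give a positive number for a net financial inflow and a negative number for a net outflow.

-544.51

Goods balance = 1995.43 - 1290.83 = 704.60
Services balance = 649.03 - 311.60 = 337.43
Trade balance (goods + services) = 704.60 + 337.43 = 1042.03
Net primary income = -239.33
Net secondary income = -153.48
Current account = 1042.03 + (-239.33) + (-153.48) = 649.22
Financial account = -(649.22 + (-13.79) + (-90.92)) = -544.51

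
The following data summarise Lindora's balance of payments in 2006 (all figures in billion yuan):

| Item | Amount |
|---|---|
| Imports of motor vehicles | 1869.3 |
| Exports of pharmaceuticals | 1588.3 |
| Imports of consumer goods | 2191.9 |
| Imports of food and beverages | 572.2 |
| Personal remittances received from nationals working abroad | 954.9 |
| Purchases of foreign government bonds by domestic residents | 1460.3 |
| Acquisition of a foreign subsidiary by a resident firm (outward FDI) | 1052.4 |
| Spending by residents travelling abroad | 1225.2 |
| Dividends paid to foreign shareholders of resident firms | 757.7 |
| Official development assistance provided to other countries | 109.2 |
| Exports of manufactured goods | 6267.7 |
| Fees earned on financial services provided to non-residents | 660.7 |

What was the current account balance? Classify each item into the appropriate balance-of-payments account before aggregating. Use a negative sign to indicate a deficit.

2746.1

Goods: -1869.3 - 2191.9 + 1588.3 - 572.2 + 6267.7 = 3222.6
Services: -1225.2 + 660.7 = -564.5
Primary income: -757.7
Secondary income: -109.2 + 954.9 = 845.7
Current account = 3222.6 + (-564.5) + (-757.7) + 845.7 = 2746.1
(Excluded from the current account — financial account: purchases of foreign government bonds by domestic residents 1460.3, acquisition of a foreign subsidiary by a resident firm (outward FDI) 1052.4.)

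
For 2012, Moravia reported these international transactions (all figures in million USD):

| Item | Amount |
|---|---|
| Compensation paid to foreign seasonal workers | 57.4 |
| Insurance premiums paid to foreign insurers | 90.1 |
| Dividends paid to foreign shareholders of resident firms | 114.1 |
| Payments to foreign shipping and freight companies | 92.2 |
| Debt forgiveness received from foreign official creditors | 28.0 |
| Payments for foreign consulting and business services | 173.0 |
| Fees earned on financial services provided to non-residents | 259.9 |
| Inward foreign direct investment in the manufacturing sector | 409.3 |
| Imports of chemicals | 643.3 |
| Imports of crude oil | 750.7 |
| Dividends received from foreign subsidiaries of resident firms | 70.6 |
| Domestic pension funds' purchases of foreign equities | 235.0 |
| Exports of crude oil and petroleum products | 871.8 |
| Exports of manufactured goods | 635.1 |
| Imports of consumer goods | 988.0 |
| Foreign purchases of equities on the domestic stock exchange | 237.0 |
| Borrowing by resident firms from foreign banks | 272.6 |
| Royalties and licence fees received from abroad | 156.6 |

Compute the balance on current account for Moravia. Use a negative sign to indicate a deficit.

Goods: 871.8 - 750.7 - 643.3 + 635.1 - 988.0 = -875.1
Services: -92.2 - 90.1 + 156.6 - 173.0 + 259.9 = 61.2
Primary income: 70.6 - 57.4 - 114.1 = -100.9
Current account = (-875.1) + 61.2 + (-100.9) = -914.8
(Excluded from the current account — capital account: debt forgiveness received from foreign official creditors 28.0; financial account: inward foreign direct investment in the manufacturing sector 409.3, domestic pension funds' purchases of foreign equities 235.0, foreign purchases of equities on the domestic stock exchange 237.0, borrowing by resident firms from foreign banks 272.6.)

-914.8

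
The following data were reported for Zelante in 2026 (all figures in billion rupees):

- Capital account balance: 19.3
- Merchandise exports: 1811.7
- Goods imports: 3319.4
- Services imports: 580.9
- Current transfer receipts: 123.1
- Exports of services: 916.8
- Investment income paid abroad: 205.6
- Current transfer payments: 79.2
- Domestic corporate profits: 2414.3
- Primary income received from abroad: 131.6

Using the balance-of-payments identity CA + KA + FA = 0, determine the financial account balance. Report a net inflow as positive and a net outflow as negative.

Goods balance = 1811.7 - 3319.4 = -1507.7
Services balance = 916.8 - 580.9 = 335.9
Trade balance (goods + services) = -1507.7 + 335.9 = -1171.8
Net primary income = 131.6 - 205.6 = -74.0
Net secondary income = 123.1 - 79.2 = 43.9
Current account = -1171.8 + (-74.0) + 43.9 = -1201.9
Financial account = -(-1201.9 + 19.3) = 1182.6

1182.6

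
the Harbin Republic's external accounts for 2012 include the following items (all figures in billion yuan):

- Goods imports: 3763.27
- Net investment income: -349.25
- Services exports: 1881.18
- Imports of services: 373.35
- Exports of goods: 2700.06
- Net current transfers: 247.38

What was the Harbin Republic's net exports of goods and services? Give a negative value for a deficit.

444.62

Goods balance = 2700.06 - 3763.27 = -1063.21
Services balance = 1881.18 - 373.35 = 1507.83
Trade balance (goods + services) = -1063.21 + 1507.83 = 444.62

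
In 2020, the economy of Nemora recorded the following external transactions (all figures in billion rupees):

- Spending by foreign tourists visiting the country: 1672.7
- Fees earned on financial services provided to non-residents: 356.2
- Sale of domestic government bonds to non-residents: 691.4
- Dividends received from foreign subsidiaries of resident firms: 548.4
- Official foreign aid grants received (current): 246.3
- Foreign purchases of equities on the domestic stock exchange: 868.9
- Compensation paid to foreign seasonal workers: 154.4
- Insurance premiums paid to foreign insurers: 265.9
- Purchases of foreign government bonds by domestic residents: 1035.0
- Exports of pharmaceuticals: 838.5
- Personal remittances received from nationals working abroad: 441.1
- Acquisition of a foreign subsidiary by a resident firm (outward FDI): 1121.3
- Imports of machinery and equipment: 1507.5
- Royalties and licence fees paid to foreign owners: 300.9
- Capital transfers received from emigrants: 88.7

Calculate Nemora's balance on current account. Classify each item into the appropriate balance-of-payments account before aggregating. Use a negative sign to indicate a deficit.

1874.5

Goods: 838.5 - 1507.5 = -669.0
Services: 356.2 - 300.9 + 1672.7 - 265.9 = 1462.1
Primary income: -154.4 + 548.4 = 394.0
Secondary income: 441.1 + 246.3 = 687.4
Current account = (-669.0) + 1462.1 + 394.0 + 687.4 = 1874.5
(Excluded from the current account — financial account: sale of domestic government bonds to non-residents 691.4, foreign purchases of equities on the domestic stock exchange 868.9, purchases of foreign government bonds by domestic residents 1035.0, acquisition of a foreign subsidiary by a resident firm (outward FDI) 1121.3; capital account: capital transfers received from emigrants 88.7.)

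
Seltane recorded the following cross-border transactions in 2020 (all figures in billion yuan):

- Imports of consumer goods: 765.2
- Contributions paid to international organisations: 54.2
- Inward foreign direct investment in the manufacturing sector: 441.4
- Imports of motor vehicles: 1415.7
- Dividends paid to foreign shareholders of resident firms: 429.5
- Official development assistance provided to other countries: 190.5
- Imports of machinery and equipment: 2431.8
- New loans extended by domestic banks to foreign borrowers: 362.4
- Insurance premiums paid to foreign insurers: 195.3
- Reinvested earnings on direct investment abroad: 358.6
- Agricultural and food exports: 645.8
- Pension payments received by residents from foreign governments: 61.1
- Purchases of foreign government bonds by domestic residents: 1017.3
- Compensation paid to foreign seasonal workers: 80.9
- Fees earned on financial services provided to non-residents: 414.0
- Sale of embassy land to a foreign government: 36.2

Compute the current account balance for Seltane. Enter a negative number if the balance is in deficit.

-4083.6

Goods: -2431.8 - 1415.7 - 765.2 + 645.8 = -3966.9
Services: 414.0 - 195.3 = 218.7
Primary income: 358.6 - 429.5 - 80.9 = -151.8
Secondary income: 61.1 - 190.5 - 54.2 = -183.6
Current account = (-3966.9) + 218.7 + (-151.8) + (-183.6) = -4083.6
(Excluded from the current account — financial account: inward foreign direct investment in the manufacturing sector 441.4, new loans extended by domestic banks to foreign borrowers 362.4, purchases of foreign government bonds by domestic residents 1017.3; capital account: sale of embassy land to a foreign government 36.2.)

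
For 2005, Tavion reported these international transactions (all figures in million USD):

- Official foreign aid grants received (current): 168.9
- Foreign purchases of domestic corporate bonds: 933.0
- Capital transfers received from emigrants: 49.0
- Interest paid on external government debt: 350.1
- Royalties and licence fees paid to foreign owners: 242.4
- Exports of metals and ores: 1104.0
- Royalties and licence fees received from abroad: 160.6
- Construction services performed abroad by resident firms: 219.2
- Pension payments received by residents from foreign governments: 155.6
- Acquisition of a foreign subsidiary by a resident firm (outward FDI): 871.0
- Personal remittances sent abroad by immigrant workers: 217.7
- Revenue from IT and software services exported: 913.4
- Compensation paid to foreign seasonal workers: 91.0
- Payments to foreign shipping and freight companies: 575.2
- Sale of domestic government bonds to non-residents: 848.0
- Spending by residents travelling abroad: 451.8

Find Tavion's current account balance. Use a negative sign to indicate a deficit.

Goods: 1104.0
Services: -575.2 - 451.8 + 219.2 + 913.4 + 160.6 - 242.4 = 23.8
Primary income: -91.0 - 350.1 = -441.1
Secondary income: 168.9 - 217.7 + 155.6 = 106.8
Current account = 1104.0 + 23.8 + (-441.1) + 106.8 = 793.5
(Excluded from the current account — financial account: foreign purchases of domestic corporate bonds 933.0, acquisition of a foreign subsidiary by a resident firm (outward FDI) 871.0, sale of domestic government bonds to non-residents 848.0; capital account: capital transfers received from emigrants 49.0.)

793.5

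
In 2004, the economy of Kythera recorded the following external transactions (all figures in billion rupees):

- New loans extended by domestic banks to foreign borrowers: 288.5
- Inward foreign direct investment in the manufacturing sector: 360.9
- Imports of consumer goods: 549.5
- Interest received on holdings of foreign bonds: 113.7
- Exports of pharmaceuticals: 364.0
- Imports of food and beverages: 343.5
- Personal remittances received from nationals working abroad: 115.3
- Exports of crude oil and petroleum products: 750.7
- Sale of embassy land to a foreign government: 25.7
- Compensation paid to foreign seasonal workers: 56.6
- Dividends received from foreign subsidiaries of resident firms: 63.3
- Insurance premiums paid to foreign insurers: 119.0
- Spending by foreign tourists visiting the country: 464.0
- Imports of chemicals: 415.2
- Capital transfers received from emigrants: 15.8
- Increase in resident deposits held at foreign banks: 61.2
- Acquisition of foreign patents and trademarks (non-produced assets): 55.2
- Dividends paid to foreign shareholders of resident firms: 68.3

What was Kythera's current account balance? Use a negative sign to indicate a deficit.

Goods: -343.5 - 549.5 + 750.7 - 415.2 + 364.0 = -193.5
Services: -119.0 + 464.0 = 345.0
Primary income: 113.7 - 68.3 - 56.6 + 63.3 = 52.1
Secondary income: 115.3
Current account = (-193.5) + 345.0 + 52.1 + 115.3 = 318.9
(Excluded from the current account — financial account: new loans extended by domestic banks to foreign borrowers 288.5, inward foreign direct investment in the manufacturing sector 360.9, increase in resident deposits held at foreign banks 61.2; capital account: sale of embassy land to a foreign government 25.7, capital transfers received from emigrants 15.8, acquisition of foreign patents and trademarks (non-produced assets) 55.2.)

318.9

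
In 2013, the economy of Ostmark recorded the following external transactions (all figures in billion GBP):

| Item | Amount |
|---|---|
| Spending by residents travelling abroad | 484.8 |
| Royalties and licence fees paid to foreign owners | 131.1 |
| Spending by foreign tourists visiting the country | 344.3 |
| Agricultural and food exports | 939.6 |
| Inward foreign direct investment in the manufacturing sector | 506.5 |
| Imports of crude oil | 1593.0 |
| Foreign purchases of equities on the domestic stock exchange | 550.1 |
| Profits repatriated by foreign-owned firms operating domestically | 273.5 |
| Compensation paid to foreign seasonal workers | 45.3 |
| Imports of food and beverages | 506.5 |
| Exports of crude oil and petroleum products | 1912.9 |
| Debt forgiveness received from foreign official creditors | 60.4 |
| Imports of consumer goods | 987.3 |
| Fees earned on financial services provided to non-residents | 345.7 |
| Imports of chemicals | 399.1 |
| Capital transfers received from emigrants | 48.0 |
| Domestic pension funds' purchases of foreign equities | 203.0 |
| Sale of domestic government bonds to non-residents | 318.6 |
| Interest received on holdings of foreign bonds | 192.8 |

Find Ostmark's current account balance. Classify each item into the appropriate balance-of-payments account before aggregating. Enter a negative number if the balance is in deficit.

-685.3

Goods: -506.5 + 1912.9 - 399.1 - 987.3 - 1593.0 + 939.6 = -633.4
Services: 345.7 - 484.8 - 131.1 + 344.3 = 74.1
Primary income: -45.3 + 192.8 - 273.5 = -126.0
Current account = (-633.4) + 74.1 + (-126.0) = -685.3
(Excluded from the current account — financial account: inward foreign direct investment in the manufacturing sector 506.5, foreign purchases of equities on the domestic stock exchange 550.1, domestic pension funds' purchases of foreign equities 203.0, sale of domestic government bonds to non-residents 318.6; capital account: debt forgiveness received from foreign official creditors 60.4, capital transfers received from emigrants 48.0.)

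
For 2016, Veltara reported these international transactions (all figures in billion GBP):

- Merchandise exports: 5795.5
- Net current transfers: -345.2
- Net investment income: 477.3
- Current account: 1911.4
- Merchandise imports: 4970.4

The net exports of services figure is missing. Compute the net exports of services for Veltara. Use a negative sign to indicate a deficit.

Current account = goods balance + services balance + net primary income + net secondary income
Sum of the known components = 957.2
Net exports of services = CA - (known components) = 1911.4 - 957.2 = 954.2

954.2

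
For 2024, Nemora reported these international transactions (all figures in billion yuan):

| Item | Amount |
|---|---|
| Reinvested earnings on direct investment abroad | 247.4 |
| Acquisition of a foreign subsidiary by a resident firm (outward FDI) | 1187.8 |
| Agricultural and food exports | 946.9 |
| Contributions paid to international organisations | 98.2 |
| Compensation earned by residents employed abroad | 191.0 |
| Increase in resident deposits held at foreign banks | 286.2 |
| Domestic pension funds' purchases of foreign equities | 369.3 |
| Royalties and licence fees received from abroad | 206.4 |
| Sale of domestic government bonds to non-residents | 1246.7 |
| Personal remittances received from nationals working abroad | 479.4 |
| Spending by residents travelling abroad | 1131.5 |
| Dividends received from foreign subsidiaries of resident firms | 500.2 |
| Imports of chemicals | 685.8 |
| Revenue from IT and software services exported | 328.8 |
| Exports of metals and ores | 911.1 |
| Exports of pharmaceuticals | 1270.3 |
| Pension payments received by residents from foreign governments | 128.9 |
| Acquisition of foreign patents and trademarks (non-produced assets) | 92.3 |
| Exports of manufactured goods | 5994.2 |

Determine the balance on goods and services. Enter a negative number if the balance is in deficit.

7840.4

Goods: -685.8 + 5994.2 + 911.1 + 946.9 + 1270.3 = 8436.7
Services: 328.8 + 206.4 - 1131.5 = -596.3
Trade balance = 8436.7 + (-596.3) = 7840.4
(Excluded from the trade balance — primary income: reinvested earnings on direct investment abroad 247.4, compensation earned by residents employed abroad 191.0, dividends received from foreign subsidiaries of resident firms 500.2; financial account: acquisition of a foreign subsidiary by a resident firm (outward FDI) 1187.8, increase in resident deposits held at foreign banks 286.2, domestic pension funds' purchases of foreign equities 369.3, sale of domestic government bonds to non-residents 1246.7; secondary income: contributions paid to international organisations 98.2, personal remittances received from nationals working abroad 479.4, pension payments received by residents from foreign governments 128.9; capital account: acquisition of foreign patents and trademarks (non-produced assets) 92.3.)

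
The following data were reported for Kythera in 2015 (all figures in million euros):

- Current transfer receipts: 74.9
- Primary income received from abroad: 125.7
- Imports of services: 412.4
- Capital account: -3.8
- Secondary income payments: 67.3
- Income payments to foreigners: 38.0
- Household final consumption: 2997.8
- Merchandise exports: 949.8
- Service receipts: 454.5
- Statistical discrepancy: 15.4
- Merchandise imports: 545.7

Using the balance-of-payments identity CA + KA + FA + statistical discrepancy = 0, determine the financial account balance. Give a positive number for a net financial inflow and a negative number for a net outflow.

Goods balance = 949.8 - 545.7 = 404.1
Services balance = 454.5 - 412.4 = 42.1
Trade balance (goods + services) = 404.1 + 42.1 = 446.2
Net primary income = 125.7 - 38.0 = 87.7
Net secondary income = 74.9 - 67.3 = 7.6
Current account = 446.2 + 87.7 + 7.6 = 541.5
Financial account = -(541.5 + (-3.8) + 15.4) = -553.1

-553.1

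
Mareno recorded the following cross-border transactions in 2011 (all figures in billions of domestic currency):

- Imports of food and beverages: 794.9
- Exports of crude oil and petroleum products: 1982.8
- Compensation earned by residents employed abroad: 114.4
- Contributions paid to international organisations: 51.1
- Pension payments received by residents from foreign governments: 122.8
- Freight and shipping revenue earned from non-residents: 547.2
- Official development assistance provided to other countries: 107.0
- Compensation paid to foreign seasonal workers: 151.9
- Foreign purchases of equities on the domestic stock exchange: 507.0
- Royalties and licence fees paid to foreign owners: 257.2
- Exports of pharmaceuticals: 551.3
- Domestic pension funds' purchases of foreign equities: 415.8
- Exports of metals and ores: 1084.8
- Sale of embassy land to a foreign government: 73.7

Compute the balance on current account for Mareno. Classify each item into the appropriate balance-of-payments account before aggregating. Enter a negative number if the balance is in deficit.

Goods: 1982.8 - 794.9 + 551.3 + 1084.8 = 2824.0
Services: 547.2 - 257.2 = 290.0
Primary income: 114.4 - 151.9 = -37.5
Secondary income: -107.0 + 122.8 - 51.1 = -35.3
Current account = 2824.0 + 290.0 + (-37.5) + (-35.3) = 3041.2
(Excluded from the current account — financial account: foreign purchases of equities on the domestic stock exchange 507.0, domestic pension funds' purchases of foreign equities 415.8; capital account: sale of embassy land to a foreign government 73.7.)

3041.2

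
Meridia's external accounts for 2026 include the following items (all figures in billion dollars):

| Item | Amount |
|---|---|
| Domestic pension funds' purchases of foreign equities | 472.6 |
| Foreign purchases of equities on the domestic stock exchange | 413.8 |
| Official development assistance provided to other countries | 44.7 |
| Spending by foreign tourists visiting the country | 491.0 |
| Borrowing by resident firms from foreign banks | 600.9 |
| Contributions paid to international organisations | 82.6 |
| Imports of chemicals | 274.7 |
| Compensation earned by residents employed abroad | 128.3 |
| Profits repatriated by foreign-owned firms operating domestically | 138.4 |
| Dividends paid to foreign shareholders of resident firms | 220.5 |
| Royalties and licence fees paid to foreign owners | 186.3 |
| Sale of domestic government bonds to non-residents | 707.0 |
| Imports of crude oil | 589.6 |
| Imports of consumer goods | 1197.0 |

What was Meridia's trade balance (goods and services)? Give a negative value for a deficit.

-1756.6

Goods: -274.7 - 1197.0 - 589.6 = -2061.3
Services: 491.0 - 186.3 = 304.7
Trade balance = -2061.3 + 304.7 = -1756.6
(Excluded from the trade balance — financial account: domestic pension funds' purchases of foreign equities 472.6, foreign purchases of equities on the domestic stock exchange 413.8, borrowing by resident firms from foreign banks 600.9, sale of domestic government bonds to non-residents 707.0; secondary income: official development assistance provided to other countries 44.7, contributions paid to international organisations 82.6; primary income: compensation earned by residents employed abroad 128.3, profits repatriated by foreign-owned firms operating domestically 138.4, dividends paid to foreign shareholders of resident firms 220.5.)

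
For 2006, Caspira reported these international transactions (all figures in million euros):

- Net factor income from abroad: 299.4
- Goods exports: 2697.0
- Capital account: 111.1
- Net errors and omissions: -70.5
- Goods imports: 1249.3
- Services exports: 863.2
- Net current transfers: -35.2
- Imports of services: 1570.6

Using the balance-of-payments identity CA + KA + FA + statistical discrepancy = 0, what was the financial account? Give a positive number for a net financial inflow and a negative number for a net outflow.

Goods balance = 2697.0 - 1249.3 = 1447.7
Services balance = 863.2 - 1570.6 = -707.4
Trade balance (goods + services) = 1447.7 + (-707.4) = 740.3
Net primary income = 299.4
Net secondary income = -35.2
Current account = 740.3 + 299.4 + (-35.2) = 1004.5
Financial account = -(1004.5 + 111.1 + (-70.5)) = -1045.1

-1045.1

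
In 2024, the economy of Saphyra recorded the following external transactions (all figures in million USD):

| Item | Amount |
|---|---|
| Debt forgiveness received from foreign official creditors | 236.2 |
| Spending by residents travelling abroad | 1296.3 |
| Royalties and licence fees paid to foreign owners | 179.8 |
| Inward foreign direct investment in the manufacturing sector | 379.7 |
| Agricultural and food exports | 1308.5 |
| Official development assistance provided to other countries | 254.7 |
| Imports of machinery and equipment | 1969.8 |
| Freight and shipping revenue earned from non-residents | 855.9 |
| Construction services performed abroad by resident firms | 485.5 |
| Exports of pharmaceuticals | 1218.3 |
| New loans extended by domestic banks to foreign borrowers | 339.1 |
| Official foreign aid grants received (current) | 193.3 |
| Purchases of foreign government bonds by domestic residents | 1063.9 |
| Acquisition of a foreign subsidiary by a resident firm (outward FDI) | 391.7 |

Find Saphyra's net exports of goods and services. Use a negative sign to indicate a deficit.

422.3

Goods: 1308.5 + 1218.3 - 1969.8 = 557.0
Services: 855.9 + 485.5 - 179.8 - 1296.3 = -134.7
Trade balance = 557.0 + (-134.7) = 422.3
(Excluded from the trade balance — capital account: debt forgiveness received from foreign official creditors 236.2; financial account: inward foreign direct investment in the manufacturing sector 379.7, new loans extended by domestic banks to foreign borrowers 339.1, purchases of foreign government bonds by domestic residents 1063.9, acquisition of a foreign subsidiary by a resident firm (outward FDI) 391.7; secondary income: official development assistance provided to other countries 254.7, official foreign aid grants received (current) 193.3.)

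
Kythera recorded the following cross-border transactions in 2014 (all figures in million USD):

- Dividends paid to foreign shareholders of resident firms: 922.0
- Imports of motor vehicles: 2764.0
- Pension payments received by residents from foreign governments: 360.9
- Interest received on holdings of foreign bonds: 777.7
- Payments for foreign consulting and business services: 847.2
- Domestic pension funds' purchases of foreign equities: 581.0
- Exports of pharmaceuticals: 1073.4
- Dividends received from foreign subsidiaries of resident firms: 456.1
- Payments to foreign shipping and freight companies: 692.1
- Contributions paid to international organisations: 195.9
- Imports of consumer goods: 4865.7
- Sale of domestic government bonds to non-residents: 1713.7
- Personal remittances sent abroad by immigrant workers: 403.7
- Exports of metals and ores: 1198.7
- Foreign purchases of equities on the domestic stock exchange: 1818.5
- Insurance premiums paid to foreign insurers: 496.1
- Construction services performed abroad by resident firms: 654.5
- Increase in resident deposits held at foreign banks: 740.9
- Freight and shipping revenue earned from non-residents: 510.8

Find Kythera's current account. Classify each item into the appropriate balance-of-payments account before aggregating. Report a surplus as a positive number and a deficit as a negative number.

Goods: -2764.0 - 4865.7 + 1198.7 + 1073.4 = -5357.6
Services: -496.1 + 654.5 - 847.2 + 510.8 - 692.1 = -870.1
Primary income: 456.1 + 777.7 - 922.0 = 311.8
Secondary income: 360.9 - 195.9 - 403.7 = -238.7
Current account = (-5357.6) + (-870.1) + 311.8 + (-238.7) = -6154.6
(Excluded from the current account — financial account: domestic pension funds' purchases of foreign equities 581.0, sale of domestic government bonds to non-residents 1713.7, foreign purchases of equities on the domestic stock exchange 1818.5, increase in resident deposits held at foreign banks 740.9.)

-6154.6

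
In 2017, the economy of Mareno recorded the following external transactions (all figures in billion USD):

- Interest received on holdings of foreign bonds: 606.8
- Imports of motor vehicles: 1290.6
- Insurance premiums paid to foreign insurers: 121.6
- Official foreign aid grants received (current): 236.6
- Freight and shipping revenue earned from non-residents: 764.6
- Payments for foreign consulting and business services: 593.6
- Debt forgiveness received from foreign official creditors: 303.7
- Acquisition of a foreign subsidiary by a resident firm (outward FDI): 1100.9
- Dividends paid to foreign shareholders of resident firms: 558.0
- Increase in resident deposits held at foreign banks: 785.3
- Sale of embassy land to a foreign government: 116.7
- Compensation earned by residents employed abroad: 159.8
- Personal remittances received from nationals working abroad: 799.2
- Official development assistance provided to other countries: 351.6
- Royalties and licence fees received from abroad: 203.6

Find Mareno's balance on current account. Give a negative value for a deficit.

Goods: -1290.6
Services: -121.6 + 203.6 - 593.6 + 764.6 = 253.0
Primary income: 159.8 - 558.0 + 606.8 = 208.6
Secondary income: -351.6 + 799.2 + 236.6 = 684.2
Current account = (-1290.6) + 253.0 + 208.6 + 684.2 = -144.8
(Excluded from the current account — capital account: debt forgiveness received from foreign official creditors 303.7, sale of embassy land to a foreign government 116.7; financial account: acquisition of a foreign subsidiary by a resident firm (outward FDI) 1100.9, increase in resident deposits held at foreign banks 785.3.)

-144.8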